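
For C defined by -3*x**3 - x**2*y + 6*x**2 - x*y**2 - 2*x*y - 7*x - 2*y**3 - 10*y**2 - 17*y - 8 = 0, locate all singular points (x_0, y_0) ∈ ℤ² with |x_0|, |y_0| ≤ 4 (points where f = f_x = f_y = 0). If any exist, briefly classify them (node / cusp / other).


Singular points: {(1, -2)}; classification: node.

Compute partial derivatives:
  f_x = -9*x**2 - 2*x*y + 12*x - y**2 - 2*y - 7.
  f_y = -x**2 - 2*x*y - 2*x - 6*y**2 - 20*y - 17.
Scan x_0 ∈ {−4, ..., 4}. For each x_0, f_y(x_0, y) is a polynomial in y; find its integer roots y ∈ {−4, ..., 4}, then test f_x and f at those candidates.
  x = -4: f_y(-4, y) = -6*y**2 - 12*y - 25; no integer root y with |y| ≤ 4.
  x = -3: f_y(-3, y) = -6*y**2 - 14*y - 20; no integer root y with |y| ≤ 4.
  x = -2: f_y(-2, y) = -6*y**2 - 16*y - 17; no integer root y with |y| ≤ 4.
  x = -1: f_y(-1, y) = -6*y**2 - 18*y - 16; no integer root y with |y| ≤ 4.
  x = 0: f_y(0, y) = -6*y**2 - 20*y - 17; no integer root y with |y| ≤ 4.
  x = 1: f_y(1, y) = -6*y**2 - 22*y - 20; vanishes at y ∈ {-2}. (1, -2): f_x = 0, f = 0 — SINGULAR.
  x = 2: f_y(2, y) = -6*y**2 - 24*y - 25; no integer root y with |y| ≤ 4.
  x = 3: f_y(3, y) = -6*y**2 - 26*y - 32; no integer root y with |y| ≤ 4.
  x = 4: f_y(4, y) = -6*y**2 - 28*y - 41; no integer root y with |y| ≤ 4.
Only singular point on the grid: (1, -2).
Classify: substitute x = 1 + u, y = -2 + v and expand: f = -3*u**3 - u**2*v - u**2 - u*v**2 - 2*v**3 + v**2.
No constant or linear terms (consistent with a singular point). Quadratic part: -u**2 + v**2. Cubic part: -3*u**3 - u**2*v - u*v**2 - 2*v**3.
The quadratic part v**2 - u**2 = (v − u)(v + u) splits into two distinct linear factors, so there are two distinct tangent lines y − -2 = ±(x − 1) — this is a node (ordinary double point).
Classification: node.


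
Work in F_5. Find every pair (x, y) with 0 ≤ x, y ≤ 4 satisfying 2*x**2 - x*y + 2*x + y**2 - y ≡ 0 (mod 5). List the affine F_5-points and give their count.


Affine F_5-points: {(0, 0), (0, 1), (2, 1), (2, 2), (3, 2), (4, 0)}; count = 6.

For each of the 25 pairs (x, y) ∈ F_5², evaluate f(x, y) mod 5. Record the zeros.
  x = 0: [0↦0, 1↦0, 2↦2, 3↦1, 4↦2]  zeros at y ∈ {0, 1}
  x = 1: [0↦4, 1↦3, 2↦4, 3↦2, 4↦2]  zeros at y ∈ ∅
  x = 2: [0↦2, 1↦0, 2↦0, 3↦2, 4↦1]  zeros at y ∈ {1, 2}
  x = 3: [0↦4, 1↦1, 2↦0, 3↦1, 4↦4]  zeros at y ∈ {2}
  x = 4: [0↦0, 1↦1, 2↦4, 3↦4, 4↦1]  zeros at y ∈ {0}
Collecting zeros: affine points = {(0, 0), (0, 1), (2, 1), (2, 2), (3, 2), (4, 0)}.
Total count |C(F_5)_aff| = 6.


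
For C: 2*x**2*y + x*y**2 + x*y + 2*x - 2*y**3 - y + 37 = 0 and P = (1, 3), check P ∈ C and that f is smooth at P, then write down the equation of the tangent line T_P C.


Tangent line at P: 26*x - 46*y + 112 = 0.

Step 1: f(1, 3) = 0, so P lies on C.
Step 2: partial derivatives
  f_x(x, y) = 4*x*y + y**2 + y + 2, f_y(x, y) = 2*x**2 + 2*x*y + x - 6*y**2 - 1.
  f_x(P) = 26, f_y(P) = -46 (gradient nonzero, so P is smooth).
Step 3: tangent line at P: 26·(x − 1) + -46·(y − 3) = 0.
Expanding: 26*x - 46*y + 112 = 0.


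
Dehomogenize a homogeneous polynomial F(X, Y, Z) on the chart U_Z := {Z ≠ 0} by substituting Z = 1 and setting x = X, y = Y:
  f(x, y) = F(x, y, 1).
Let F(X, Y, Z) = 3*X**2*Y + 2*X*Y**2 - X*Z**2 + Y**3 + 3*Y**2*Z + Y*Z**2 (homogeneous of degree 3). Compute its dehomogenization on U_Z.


f(x, y) = 3*x**2*y + 2*x*y**2 - x + y**3 + 3*y**2 + y

On U_Z we set Z = 1. Each monomial c·X^i·Y^j·Z^k in F becomes c·x^i·y^j·1^k = c·x^i·y^j.
Substituting Z = 1: F(X, Y, 1) = 3*x**2*y + 2*x*y**2 - x + y**3 + 3*y**2 + y.
Note: deg(f) ≤ deg(F) = 3; strict inequality happens when F is divisible by Z (lost terms).


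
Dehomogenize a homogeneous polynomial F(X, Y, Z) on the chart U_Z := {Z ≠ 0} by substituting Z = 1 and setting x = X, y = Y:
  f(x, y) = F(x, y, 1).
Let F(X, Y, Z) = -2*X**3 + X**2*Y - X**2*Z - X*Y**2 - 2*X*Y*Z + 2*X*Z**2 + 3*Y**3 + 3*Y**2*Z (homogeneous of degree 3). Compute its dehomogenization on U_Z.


f(x, y) = -2*x**3 + x**2*y - x**2 - x*y**2 - 2*x*y + 2*x + 3*y**3 + 3*y**2

On U_Z we set Z = 1. Each monomial c·X^i·Y^j·Z^k in F becomes c·x^i·y^j·1^k = c·x^i·y^j.
Substituting Z = 1: F(X, Y, 1) = -2*x**3 + x**2*y - x**2 - x*y**2 - 2*x*y + 2*x + 3*y**3 + 3*y**2.
Note: deg(f) ≤ deg(F) = 3; strict inequality happens when F is divisible by Z (lost terms).


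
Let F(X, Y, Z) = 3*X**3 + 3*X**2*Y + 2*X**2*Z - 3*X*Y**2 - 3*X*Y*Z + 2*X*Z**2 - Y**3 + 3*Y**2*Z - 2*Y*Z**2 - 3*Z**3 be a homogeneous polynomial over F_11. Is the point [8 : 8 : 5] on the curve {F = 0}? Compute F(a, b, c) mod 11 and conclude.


F(8,8,5) ≡ 2 (mod 11); P is NOT on the curve.

Evaluate F(8, 8, 5) term-by-term (mod 11).
  3*X**3 ↦ 3·512·1·1 = 1536
  3*X**2*Y ↦ 3·64·8·1 = 1536
  2*X**2*Z ↦ 2·64·1·5 = 640
  -3*X*Y**2 ↦ -3·8·64·1 = -1536
  -3*X*Y*Z ↦ -3·8·8·5 = -960
  2*X*Z**2 ↦ 2·8·1·25 = 400
  -Y**3 ↦ -1·1·512·1 = -512
  3*Y**2*Z ↦ 3·1·64·5 = 960
  -2*Y*Z**2 ↦ -2·1·8·25 = -400
  -3*Z**3 ↦ -3·1·1·125 = -375
Sum: F(8, 8, 5) = (1536) + (1536) + (640) + (-1536) + (-960) + (400) + (-512) + (960) + (-400) + (-375) = 1289.
Reducing mod 11: 1289 ≡ 2 (mod 11).
Since F(a, b, c) ≡ 2 ≠ 0 (mod 11), P does NOT lie on the curve.


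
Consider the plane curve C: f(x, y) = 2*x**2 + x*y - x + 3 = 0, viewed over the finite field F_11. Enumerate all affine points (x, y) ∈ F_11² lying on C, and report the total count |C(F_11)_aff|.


Affine F_11-points: {(1, 7), (2, 1), (3, 5), (4, 6), (5, 8), (6, 5), (7, 7), (8, 8), (9, 1), (10, 6)}; count = 10.

For each of the 121 pairs (x, y) ∈ F_11², evaluate f(x, y) mod 11. Record the zeros.
  x = 0: [0↦3, 1↦3, 2↦3, 3↦3, 4↦3, 5↦3, 6↦3, 7↦3, 8↦3, 9↦3, 10↦3]  zeros at y ∈ ∅
  x = 1: [0↦4, 1↦5, 2↦6, 3↦7, 4↦8, 5↦9, 6↦10, 7↦0, 8↦1, 9↦2, 10↦3]  zeros at y ∈ {7}
  x = 2: [0↦9, 1↦0, 2↦2, 3↦4, 4↦6, 5↦8, 6↦10, 7↦1, 8↦3, 9↦5, 10↦7]  zeros at y ∈ {1}
  x = 3: [0↦7, 1↦10, 2↦2, 3↦5, 4↦8, 5↦0, 6↦3, 7↦6, 8↦9, 9↦1, 10↦4]  zeros at y ∈ {5}
  x = 4: [0↦9, 1↦2, 2↦6, 3↦10, 4↦3, 5↦7, 6↦0, 7↦4, 8↦8, 9↦1, 10↦5]  zeros at y ∈ {6}
  x = 5: [0↦4, 1↦9, 2↦3, 3↦8, 4↦2, 5↦7, 6↦1, 7↦6, 8↦0, 9↦5, 10↦10]  zeros at y ∈ {8}
  x = 6: [0↦3, 1↦9, 2↦4, 3↦10, 4↦5, 5↦0, 6↦6, 7↦1, 8↦7, 9↦2, 10↦8]  zeros at y ∈ {5}
  x = 7: [0↦6, 1↦2, 2↦9, 3↦5, 4↦1, 5↦8, 6↦4, 7↦0, 8↦7, 9↦3, 10↦10]  zeros at y ∈ {7}
  x = 8: [0↦2, 1↦10, 2↦7, 3↦4, 4↦1, 5↦9, 6↦6, 7↦3, 8↦0, 9↦8, 10↦5]  zeros at y ∈ {8}
  x = 9: [0↦2, 1↦0, 2↦9, 3↦7, 4↦5, 5↦3, 6↦1, 7↦10, 8↦8, 9↦6, 10↦4]  zeros at y ∈ {1}
  x = 10: [0↦6, 1↦5, 2↦4, 3↦3, 4↦2, 5↦1, 6↦0, 7↦10, 8↦9, 9↦8, 10↦7]  zeros at y ∈ {6}
Collecting zeros: affine points = {(1, 7), (2, 1), (3, 5), (4, 6), (5, 8), (6, 5), (7, 7), (8, 8), (9, 1), (10, 6)}.
Total count |C(F_11)_aff| = 10.


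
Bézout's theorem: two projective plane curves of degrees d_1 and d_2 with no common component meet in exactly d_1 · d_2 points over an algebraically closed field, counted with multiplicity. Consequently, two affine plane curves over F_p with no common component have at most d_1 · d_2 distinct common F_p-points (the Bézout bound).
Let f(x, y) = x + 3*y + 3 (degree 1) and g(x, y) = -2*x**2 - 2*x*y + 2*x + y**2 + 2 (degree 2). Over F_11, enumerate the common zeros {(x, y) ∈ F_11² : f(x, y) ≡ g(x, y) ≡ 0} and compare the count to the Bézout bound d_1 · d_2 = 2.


Common zeros: {(8, 0)}; count = 1; Bézout bound = 2.

deg(f) = 1, deg(g) = 2, so Bézout bound = 2.
Scan x ∈ F_11. For each x, list the y ∈ F_11 with f(x, y) ≡ 0 and those with g(x, y) ≡ 0 (mod 11); the common zeros in that column are the intersection.
  x = 0: f ≡ 0 at y ∈ {10}; g ≡ 0 at y ∈ {3, 8}; common: ∅.
  x = 1: f ≡ 0 at y ∈ {6}; g ≡ 0 at y ∈ ∅; common: ∅.
  x = 2: f ≡ 0 at y ∈ {2}; g ≡ 0 at y ∈ ∅; common: ∅.
  x = 3: f ≡ 0 at y ∈ {9}; g ≡ 0 at y ∈ ∅; common: ∅.
  x = 4: f ≡ 0 at y ∈ {5}; g ≡ 0 at y ∈ {0, 8}; common: ∅.
  x = 5: f ≡ 0 at y ∈ {1}; g ≡ 0 at y ∈ ∅; common: ∅.
  x = 6: f ≡ 0 at y ∈ {8}; g ≡ 0 at y ∈ ∅; common: ∅.
  x = 7: f ≡ 0 at y ∈ {4}; g ≡ 0 at y ∈ ∅; common: ∅.
  x = 8: f ≡ 0 at y ∈ {0}; g ≡ 0 at y ∈ {0, 5}; common: {0}.
  x = 9: f ≡ 0 at y ∈ {7}; g ≡ 0 at y ∈ {3, 4}; common: ∅.
  x = 10: f ≡ 0 at y ∈ {3}; g ≡ 0 at y ∈ {4, 5}; common: ∅.
Collecting: common zeros = {(8, 0)}, so the count is 1.
Comparison with the Bézout bound: 1 ≤ 2 = deg(f)·deg(g), as expected for curves with no common component (the affine F_11-count falls short of the bound because intersections may lie at infinity, over extension fields, or carry multiplicity).


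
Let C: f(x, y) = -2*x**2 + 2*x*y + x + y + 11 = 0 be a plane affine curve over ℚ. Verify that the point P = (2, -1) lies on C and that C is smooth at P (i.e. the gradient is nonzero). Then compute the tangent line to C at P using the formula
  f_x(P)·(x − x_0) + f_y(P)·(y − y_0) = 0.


Tangent line at P: -9*x + 5*y + 23 = 0.

Step 1: f(2, -1) = 0, so P lies on C.
Step 2: partial derivatives
  f_x(x, y) = -4*x + 2*y + 1, f_y(x, y) = 2*x + 1.
  f_x(P) = -9, f_y(P) = 5 (gradient nonzero, so P is smooth).
Step 3: tangent line at P: -9·(x − 2) + 5·(y − -1) = 0.
Expanding: -9*x + 5*y + 23 = 0.


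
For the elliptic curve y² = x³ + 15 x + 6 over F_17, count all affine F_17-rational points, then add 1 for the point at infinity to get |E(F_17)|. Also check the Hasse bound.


Affine points = {(5, 6), (5, 11), (8, 3), (8, 14), (10, 0), (13, 1), (13, 16), (14, 6), (14, 11), (15, 6), (15, 11)}; affine count = 11; |E(F_17)| = 12.

Discriminant check: Δ ∝ 4a³ + 27b² = 4·15³ + 27·6² = 4·3375 + 27·36 ≡ 5 (mod 17). Nonzero ⇒ E is nonsingular.
For each x ∈ F_17, compute rhs = x³ + 15·x + 6 mod 17, then count y ∈ F_17 with y² ≡ rhs.
  x = 0: rhs = 6, matching y values: none (0 points).
  x = 1: rhs = 5, matching y values: none (0 points).
  x = 2: rhs = 10, matching y values: none (0 points).
  x = 3: rhs = 10, matching y values: none (0 points).
  x = 4: rhs = 11, matching y values: none (0 points).
  x = 5: rhs = 2, matching y values: 6, 11 (2 points).
  x = 6: rhs = 6, matching y values: none (0 points).
  x = 7: rhs = 12, matching y values: none (0 points).
  x = 8: rhs = 9, matching y values: 3, 14 (2 points).
  x = 9: rhs = 3, matching y values: none (0 points).
  x = 10: rhs = 0, matching y values: 0 (1 points).
  x = 11: rhs = 6, matching y values: none (0 points).
  x = 12: rhs = 10, matching y values: none (0 points).
  x = 13: rhs = 1, matching y values: 1, 16 (2 points).
  x = 14: rhs = 2, matching y values: 6, 11 (2 points).
  x = 15: rhs = 2, matching y values: 6, 11 (2 points).
  x = 16: rhs = 7, matching y values: none (0 points).
Total affine count: 11.
Full point count |E(F_17)| = 11 + 1 = 12.
Hasse bound: |12 − (17+1)| = |-6| = 6 ≤ 2√17 ≈ 8.2462 ✓.


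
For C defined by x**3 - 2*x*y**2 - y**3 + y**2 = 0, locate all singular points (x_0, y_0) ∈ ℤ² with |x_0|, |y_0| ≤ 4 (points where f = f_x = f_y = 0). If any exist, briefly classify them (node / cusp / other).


Singular points: {(0, 0)}; classification: cusp.

Compute partial derivatives:
  f_x = 3*x**2 - 2*y**2.
  f_y = -4*x*y - 3*y**2 + 2*y.
Scan x_0 ∈ {−4, ..., 4}. For each x_0, f_y(x_0, y) is a polynomial in y; find its integer roots y ∈ {−4, ..., 4}, then test f_x and f at those candidates.
  x = -4: f_y(-4, y) = -3*y**2 + 18*y; vanishes at y ∈ {0}. (-4, 0): f_x = 48 ≠ 0.
  x = -3: f_y(-3, y) = -3*y**2 + 14*y; vanishes at y ∈ {0}. (-3, 0): f_x = 27 ≠ 0.
  x = -2: f_y(-2, y) = -3*y**2 + 10*y; vanishes at y ∈ {0}. (-2, 0): f_x = 12 ≠ 0.
  x = -1: f_y(-1, y) = -3*y**2 + 6*y; vanishes at y ∈ {0, 2}. (-1, 0): f_x = 3 ≠ 0; (-1, 2): f_x = -5 ≠ 0.
  x = 0: f_y(0, y) = -3*y**2 + 2*y; vanishes at y ∈ {0}. (0, 0): f_x = 0, f = 0 — SINGULAR.
  x = 1: f_y(1, y) = -3*y**2 - 2*y; vanishes at y ∈ {0}. (1, 0): f_x = 3 ≠ 0.
  x = 2: f_y(2, y) = -3*y**2 - 6*y; vanishes at y ∈ {-2, 0}. (2, -2): f_x = 4 ≠ 0; (2, 0): f_x = 12 ≠ 0.
  x = 3: f_y(3, y) = -3*y**2 - 10*y; vanishes at y ∈ {0}. (3, 0): f_x = 27 ≠ 0.
  x = 4: f_y(4, y) = -3*y**2 - 14*y; vanishes at y ∈ {0}. (4, 0): f_x = 48 ≠ 0.
Only singular point on the grid: (0, 0).
Classify: substitute x = 0 + u, y = 0 + v and expand: f = u**3 - 2*u*v**2 - v**3 + v**2.
No constant or linear terms (consistent with a singular point). Quadratic part: v**2. Cubic part: u**3 - 2*u*v**2 - v**3.
The quadratic part v**2 is a perfect square, so there is a single (double) tangent line v = 0, i.e. y = 0. Restricting the cubic part to that line (v = 0) leaves u**3 ≠ 0, so f is not divisible by v and the branch is v² ≈ -u**3 to lowest order — this is a cusp.
Classification: cusp.


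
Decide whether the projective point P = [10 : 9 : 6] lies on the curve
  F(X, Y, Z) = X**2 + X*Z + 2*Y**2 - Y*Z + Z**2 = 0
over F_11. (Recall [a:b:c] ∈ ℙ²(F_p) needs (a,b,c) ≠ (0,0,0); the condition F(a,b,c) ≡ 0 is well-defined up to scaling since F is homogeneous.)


F(10,9,6) ≡ 7 (mod 11); P is NOT on the curve.

Evaluate F(10, 9, 6) term-by-term (mod 11).
  X**2 ↦ 1·100·1·1 = 100
  X*Z ↦ 1·10·1·6 = 60
  2*Y**2 ↦ 2·1·81·1 = 162
  -Y*Z ↦ -1·1·9·6 = -54
  Z**2 ↦ 1·1·1·36 = 36
Sum: F(10, 9, 6) = (100) + (60) + (162) + (-54) + (36) = 304.
Reducing mod 11: 304 ≡ 7 (mod 11).
Since F(a, b, c) ≡ 7 ≠ 0 (mod 11), P does NOT lie on the curve.


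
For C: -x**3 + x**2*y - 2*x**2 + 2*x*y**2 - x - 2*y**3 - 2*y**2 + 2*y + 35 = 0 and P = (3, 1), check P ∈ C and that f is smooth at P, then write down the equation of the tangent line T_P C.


Tangent line at P: -32*x + 13*y + 83 = 0.

Step 1: f(3, 1) = 0, so P lies on C.
Step 2: partial derivatives
  f_x(x, y) = -3*x**2 + 2*x*y - 4*x + 2*y**2 - 1, f_y(x, y) = x**2 + 4*x*y - 6*y**2 - 4*y + 2.
  f_x(P) = -32, f_y(P) = 13 (gradient nonzero, so P is smooth).
Step 3: tangent line at P: -32·(x − 3) + 13·(y − 1) = 0.
Expanding: -32*x + 13*y + 83 = 0.


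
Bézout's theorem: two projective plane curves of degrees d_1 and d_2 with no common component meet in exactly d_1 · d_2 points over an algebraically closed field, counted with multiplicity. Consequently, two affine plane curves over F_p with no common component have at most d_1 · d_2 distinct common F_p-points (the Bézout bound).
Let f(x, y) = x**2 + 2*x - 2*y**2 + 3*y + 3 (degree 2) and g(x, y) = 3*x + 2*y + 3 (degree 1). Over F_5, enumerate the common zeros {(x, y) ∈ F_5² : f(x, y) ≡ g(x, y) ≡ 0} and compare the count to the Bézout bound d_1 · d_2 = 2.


Common zeros: ∅; count = 0; Bézout bound = 2.

deg(f) = 2, deg(g) = 1, so Bézout bound = 2.
Scan x ∈ F_5. For each x, list the y ∈ F_5 with f(x, y) ≡ 0 and those with g(x, y) ≡ 0 (mod 5); the common zeros in that column are the intersection.
  x = 0: f ≡ 0 at y ∈ ∅; g ≡ 0 at y ∈ {1}; common: ∅.
  x = 1: f ≡ 0 at y ∈ ∅; g ≡ 0 at y ∈ {2}; common: ∅.
  x = 2: f ≡ 0 at y ∈ ∅; g ≡ 0 at y ∈ {3}; common: ∅.
  x = 3: f ≡ 0 at y ∈ ∅; g ≡ 0 at y ∈ {4}; common: ∅.
  x = 4: f ≡ 0 at y ∈ {2}; g ≡ 0 at y ∈ {0}; common: ∅.
Collecting: common zeros = ∅, so the count is 0.
Comparison with the Bézout bound: 0 ≤ 2 = deg(f)·deg(g), as expected for curves with no common component (the affine F_5-count falls short of the bound because intersections may lie at infinity, over extension fields, or carry multiplicity).


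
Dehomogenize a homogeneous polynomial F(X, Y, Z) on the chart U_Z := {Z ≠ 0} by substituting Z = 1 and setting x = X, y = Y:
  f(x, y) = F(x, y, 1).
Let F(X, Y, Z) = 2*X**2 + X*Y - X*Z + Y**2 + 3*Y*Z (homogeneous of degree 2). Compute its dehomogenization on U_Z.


f(x, y) = 2*x**2 + x*y - x + y**2 + 3*y

On U_Z we set Z = 1. Each monomial c·X^i·Y^j·Z^k in F becomes c·x^i·y^j·1^k = c·x^i·y^j.
Substituting Z = 1: F(X, Y, 1) = 2*x**2 + x*y - x + y**2 + 3*y.
Note: deg(f) ≤ deg(F) = 2; strict inequality happens when F is divisible by Z (lost terms).


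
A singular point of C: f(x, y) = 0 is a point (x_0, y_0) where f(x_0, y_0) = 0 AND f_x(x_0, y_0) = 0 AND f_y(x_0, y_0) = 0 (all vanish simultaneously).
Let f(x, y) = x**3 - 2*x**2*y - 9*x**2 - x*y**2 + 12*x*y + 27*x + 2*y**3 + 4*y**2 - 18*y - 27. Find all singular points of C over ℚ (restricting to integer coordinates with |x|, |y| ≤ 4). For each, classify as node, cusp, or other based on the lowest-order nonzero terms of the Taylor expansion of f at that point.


Singular points: {(3, 0)}; classification: cusp.

Compute partial derivatives:
  f_x = 3*x**2 - 4*x*y - 18*x - y**2 + 12*y + 27.
  f_y = -2*x**2 - 2*x*y + 12*x + 6*y**2 + 8*y - 18.
Scan x_0 ∈ {−4, ..., 4}. For each x_0, f_y(x_0, y) is a polynomial in y; find its integer roots y ∈ {−4, ..., 4}, then test f_x and f at those candidates.
  x = -4: f_y(-4, y) = 6*y**2 + 16*y - 98; no integer root y with |y| ≤ 4.
  x = -3: f_y(-3, y) = 6*y**2 + 14*y - 72; no integer root y with |y| ≤ 4.
  x = -2: f_y(-2, y) = 6*y**2 + 12*y - 50; no integer root y with |y| ≤ 4.
  x = -1: f_y(-1, y) = 6*y**2 + 10*y - 32; no integer root y with |y| ≤ 4.
  x = 0: f_y(0, y) = 6*y**2 + 8*y - 18; no integer root y with |y| ≤ 4.
  x = 1: f_y(1, y) = 6*y**2 + 6*y - 8; no integer root y with |y| ≤ 4.
  x = 2: f_y(2, y) = 6*y**2 + 4*y - 2; vanishes at y ∈ {-1}. (2, -1): f_x = -2 ≠ 0.
  x = 3: f_y(3, y) = 6*y**2 + 2*y; vanishes at y ∈ {0}. (3, 0): f_x = 0, f = 0 — SINGULAR.
  x = 4: f_y(4, y) = 6*y**2 - 2; no integer root y with |y| ≤ 4.
Only singular point on the grid: (3, 0).
Classify: substitute x = 3 + u, y = 0 + v and expand: f = u**3 - 2*u**2*v - u*v**2 + 2*v**3 + v**2.
No constant or linear terms (consistent with a singular point). Quadratic part: v**2. Cubic part: u**3 - 2*u**2*v - u*v**2 + 2*v**3.
The quadratic part v**2 is a perfect square, so there is a single (double) tangent line v = 0, i.e. y = 0. Restricting the cubic part to that line (v = 0) leaves u**3 ≠ 0, so f is not divisible by v and the branch is v² ≈ -u**3 to lowest order — this is a cusp.
Classification: cusp.


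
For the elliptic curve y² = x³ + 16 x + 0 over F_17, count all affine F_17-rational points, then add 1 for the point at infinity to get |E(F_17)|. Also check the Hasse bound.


Affine points = {(0, 0), (1, 0), (4, 3), (4, 14), (5, 1), (5, 16), (7, 8), (7, 9), (10, 2), (10, 15), (12, 4), (12, 13), (13, 5), (13, 12), (16, 0)}; affine count = 15; |E(F_17)| = 16.

Discriminant check: Δ ∝ 4a³ + 27b² = 4·16³ + 27·0² = 4·4096 + 27·0 ≡ 13 (mod 17). Nonzero ⇒ E is nonsingular.
For each x ∈ F_17, compute rhs = x³ + 16·x + 0 mod 17, then count y ∈ F_17 with y² ≡ rhs.
  x = 0: rhs = 0, matching y values: 0 (1 points).
  x = 1: rhs = 0, matching y values: 0 (1 points).
  x = 2: rhs = 6, matching y values: none (0 points).
  x = 3: rhs = 7, matching y values: none (0 points).
  x = 4: rhs = 9, matching y values: 3, 14 (2 points).
  x = 5: rhs = 1, matching y values: 1, 16 (2 points).
  x = 6: rhs = 6, matching y values: none (0 points).
  x = 7: rhs = 13, matching y values: 8, 9 (2 points).
  x = 8: rhs = 11, matching y values: none (0 points).
  x = 9: rhs = 6, matching y values: none (0 points).
  x = 10: rhs = 4, matching y values: 2, 15 (2 points).
  x = 11: rhs = 11, matching y values: none (0 points).
  x = 12: rhs = 16, matching y values: 4, 13 (2 points).
  x = 13: rhs = 8, matching y values: 5, 12 (2 points).
  x = 14: rhs = 10, matching y values: none (0 points).
  x = 15: rhs = 11, matching y values: none (0 points).
  x = 16: rhs = 0, matching y values: 0 (1 points).
Total affine count: 15.
Full point count |E(F_17)| = 15 + 1 = 16.
Hasse bound: |16 − (17+1)| = |-2| = 2 ≤ 2√17 ≈ 8.2462 ✓.


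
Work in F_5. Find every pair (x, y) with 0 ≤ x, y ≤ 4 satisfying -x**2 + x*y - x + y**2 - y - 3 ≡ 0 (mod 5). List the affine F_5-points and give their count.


Affine F_5-points: {(1, 0), (3, 0), (3, 3), (4, 3), (4, 4)}; count = 5.

For each of the 25 pairs (x, y) ∈ F_5², evaluate f(x, y) mod 5. Record the zeros.
  x = 0: [0↦2, 1↦2, 2↦4, 3↦3, 4↦4]  zeros at y ∈ ∅
  x = 1: [0↦0, 1↦1, 2↦4, 3↦4, 4↦1]  zeros at y ∈ {0}
  x = 2: [0↦1, 1↦3, 2↦2, 3↦3, 4↦1]  zeros at y ∈ ∅
  x = 3: [0↦0, 1↦3, 2↦3, 3↦0, 4↦4]  zeros at y ∈ {0, 3}
  x = 4: [0↦2, 1↦1, 2↦2, 3↦0, 4↦0]  zeros at y ∈ {3, 4}
Collecting zeros: affine points = {(1, 0), (3, 0), (3, 3), (4, 3), (4, 4)}.
Total count |C(F_5)_aff| = 5.


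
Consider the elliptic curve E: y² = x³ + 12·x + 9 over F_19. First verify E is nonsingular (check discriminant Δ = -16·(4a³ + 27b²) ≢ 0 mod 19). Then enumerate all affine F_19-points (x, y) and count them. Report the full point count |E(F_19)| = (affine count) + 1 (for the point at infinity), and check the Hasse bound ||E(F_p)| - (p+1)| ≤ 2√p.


Affine points = {(0, 3), (0, 16), (4, 8), (4, 11), (5, 2), (5, 17), (8, 3), (8, 16), (11, 3), (11, 16), (12, 0), (13, 5), (13, 14), (15, 7), (15, 12)}; affine count = 15; |E(F_19)| = 16.

Discriminant check: Δ ∝ 4a³ + 27b² = 4·12³ + 27·9² = 4·1728 + 27·81 ≡ 17 (mod 19). Nonzero ⇒ E is nonsingular.
For each x ∈ F_19, compute rhs = x³ + 12·x + 9 mod 19, then count y ∈ F_19 with y² ≡ rhs.
  x = 0: rhs = 9, matching y values: 3, 16 (2 points).
  x = 1: rhs = 3, matching y values: none (0 points).
  x = 2: rhs = 3, matching y values: none (0 points).
  x = 3: rhs = 15, matching y values: none (0 points).
  x = 4: rhs = 7, matching y values: 8, 11 (2 points).
  x = 5: rhs = 4, matching y values: 2, 17 (2 points).
  x = 6: rhs = 12, matching y values: none (0 points).
  x = 7: rhs = 18, matching y values: none (0 points).
  x = 8: rhs = 9, matching y values: 3, 16 (2 points).
  x = 9: rhs = 10, matching y values: none (0 points).
  x = 10: rhs = 8, matching y values: none (0 points).
  x = 11: rhs = 9, matching y values: 3, 16 (2 points).
  x = 12: rhs = 0, matching y values: 0 (1 points).
  x = 13: rhs = 6, matching y values: 5, 14 (2 points).
  x = 14: rhs = 14, matching y values: none (0 points).
  x = 15: rhs = 11, matching y values: 7, 12 (2 points).
  x = 16: rhs = 3, matching y values: none (0 points).
  x = 17: rhs = 15, matching y values: none (0 points).
  x = 18: rhs = 15, matching y values: none (0 points).
Total affine count: 15.
Full point count |E(F_19)| = 15 + 1 = 16.
Hasse bound: |16 − (19+1)| = |-4| = 4 ≤ 2√19 ≈ 8.7178 ✓.


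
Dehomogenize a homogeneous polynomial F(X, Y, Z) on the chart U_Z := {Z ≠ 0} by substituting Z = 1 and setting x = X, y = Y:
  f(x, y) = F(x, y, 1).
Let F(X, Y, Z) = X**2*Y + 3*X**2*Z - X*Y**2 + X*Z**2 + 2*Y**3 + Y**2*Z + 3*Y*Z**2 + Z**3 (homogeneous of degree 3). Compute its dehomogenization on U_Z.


f(x, y) = x**2*y + 3*x**2 - x*y**2 + x + 2*y**3 + y**2 + 3*y + 1

On U_Z we set Z = 1. Each monomial c·X^i·Y^j·Z^k in F becomes c·x^i·y^j·1^k = c·x^i·y^j.
Substituting Z = 1: F(X, Y, 1) = x**2*y + 3*x**2 - x*y**2 + x + 2*y**3 + y**2 + 3*y + 1.
Note: deg(f) ≤ deg(F) = 3; strict inequality happens when F is divisible by Z (lost terms).


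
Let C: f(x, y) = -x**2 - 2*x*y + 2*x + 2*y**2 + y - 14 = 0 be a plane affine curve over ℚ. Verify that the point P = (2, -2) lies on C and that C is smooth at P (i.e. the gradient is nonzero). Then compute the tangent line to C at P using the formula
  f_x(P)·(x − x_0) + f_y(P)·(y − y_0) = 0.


Tangent line at P: 2*x - 11*y - 26 = 0.

Step 1: f(2, -2) = 0, so P lies on C.
Step 2: partial derivatives
  f_x(x, y) = -2*x - 2*y + 2, f_y(x, y) = -2*x + 4*y + 1.
  f_x(P) = 2, f_y(P) = -11 (gradient nonzero, so P is smooth).
Step 3: tangent line at P: 2·(x − 2) + -11·(y − -2) = 0.
Expanding: 2*x - 11*y - 26 = 0.


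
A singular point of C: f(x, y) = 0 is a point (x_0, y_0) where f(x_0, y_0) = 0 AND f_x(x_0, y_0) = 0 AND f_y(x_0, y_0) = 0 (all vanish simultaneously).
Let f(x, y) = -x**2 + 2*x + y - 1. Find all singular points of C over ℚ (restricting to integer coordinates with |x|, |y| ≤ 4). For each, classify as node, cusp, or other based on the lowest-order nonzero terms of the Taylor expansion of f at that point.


No singular points in the scanned grid; C is smooth there.

Compute partial derivatives:
  f_x = 2 - 2*x.
  f_y = 1.
f_y = 1 is a nonzero constant, so f_y never vanishes: no point (x, y) can satisfy f = f_x = f_y = 0. In particular no (x, y) ∈ {−4, ..., 4}² is singular; the curve is smooth.


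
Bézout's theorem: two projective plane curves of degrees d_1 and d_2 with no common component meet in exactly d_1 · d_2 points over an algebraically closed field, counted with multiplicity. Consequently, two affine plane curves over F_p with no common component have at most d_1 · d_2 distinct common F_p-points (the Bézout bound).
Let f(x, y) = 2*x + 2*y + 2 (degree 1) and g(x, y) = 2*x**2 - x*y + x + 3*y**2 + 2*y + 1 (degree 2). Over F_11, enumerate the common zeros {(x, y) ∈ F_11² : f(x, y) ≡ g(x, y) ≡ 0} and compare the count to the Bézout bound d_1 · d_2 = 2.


Common zeros: ∅; count = 0; Bézout bound = 2.

deg(f) = 1, deg(g) = 2, so Bézout bound = 2.
Scan x ∈ F_11. For each x, list the y ∈ F_11 with f(x, y) ≡ 0 and those with g(x, y) ≡ 0 (mod 11); the common zeros in that column are the intersection.
  x = 0: f ≡ 0 at y ∈ {10}; g ≡ 0 at y ∈ {6, 8}; common: ∅.
  x = 1: f ≡ 0 at y ∈ {9}; g ≡ 0 at y ∈ ∅; common: ∅.
  x = 2: f ≡ 0 at y ∈ {8}; g ≡ 0 at y ∈ {0}; common: ∅.
  x = 3: f ≡ 0 at y ∈ {7}; g ≡ 0 at y ∈ {0, 4}; common: ∅.
  x = 4: f ≡ 0 at y ∈ {6}; g ≡ 0 at y ∈ {4}; common: ∅.
  x = 5: f ≡ 0 at y ∈ {5}; g ≡ 0 at y ∈ ∅; common: ∅.
  x = 6: f ≡ 0 at y ∈ {4}; g ≡ 0 at y ∈ {7, 9}; common: ∅.
  x = 7: f ≡ 0 at y ∈ {3}; g ≡ 0 at y ∈ ∅; common: ∅.
  x = 8: f ≡ 0 at y ∈ {2}; g ≡ 0 at y ∈ {6, 7}; common: ∅.
  x = 9: f ≡ 0 at y ∈ {1}; g ≡ 0 at y ∈ {8, 9}; common: ∅.
  x = 10: f ≡ 0 at y ∈ {0}; g ≡ 0 at y ∈ ∅; common: ∅.
Collecting: common zeros = ∅, so the count is 0.
Comparison with the Bézout bound: 0 ≤ 2 = deg(f)·deg(g), as expected for curves with no common component (the affine F_11-count falls short of the bound because intersections may lie at infinity, over extension fields, or carry multiplicity).


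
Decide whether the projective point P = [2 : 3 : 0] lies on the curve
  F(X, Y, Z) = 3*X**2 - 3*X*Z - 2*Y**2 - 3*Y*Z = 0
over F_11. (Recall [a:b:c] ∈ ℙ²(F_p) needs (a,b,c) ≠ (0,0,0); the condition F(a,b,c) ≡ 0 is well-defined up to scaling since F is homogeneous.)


F(2,3,0) ≡ 5 (mod 11); P is NOT on the curve.

Evaluate F(2, 3, 0) term-by-term (mod 11).
  3*X**2 ↦ 3·4·1·1 = 12
  -3*X*Z ↦ -3·2·1·0 = 0
  -2*Y**2 ↦ -2·1·9·1 = -18
  -3*Y*Z ↦ -3·1·3·0 = 0
Sum: F(2, 3, 0) = (12) + (0) + (-18) + (0) = -6.
Reducing mod 11: -6 ≡ 5 (mod 11).
Since F(a, b, c) ≡ 5 ≠ 0 (mod 11), P does NOT lie on the curve.


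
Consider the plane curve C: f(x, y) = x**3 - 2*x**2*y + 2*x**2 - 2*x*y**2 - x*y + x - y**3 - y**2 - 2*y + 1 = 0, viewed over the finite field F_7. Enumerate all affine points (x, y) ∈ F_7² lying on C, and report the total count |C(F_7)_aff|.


Affine F_7-points: {(3, 0), (4, 4), (5, 1), (5, 4), (5, 5)}; count = 5.

For each of the 49 pairs (x, y) ∈ F_7², evaluate f(x, y) mod 7. Record the zeros.
  x = 0: [0↦1, 1↦4, 2↦6, 3↦1, 4↦4, 5↦2, 6↦3]  zeros at y ∈ ∅
  x = 1: [0↦5, 1↦3, 2↦3, 3↦6, 4↦6, 5↦4, 6↦1]  zeros at y ∈ ∅
  x = 2: [0↦5, 1↦1, 2↦2, 3↦2, 4↦2, 5↦3, 6↦6]  zeros at y ∈ ∅
  x = 3: [0↦0, 1↦4, 2↦2, 3↦2, 4↦5, 5↦5, 6↦3]  zeros at y ∈ {0}
  x = 4: [0↦3, 1↦4, 2↦2, 3↦5, 4↦0, 5↦2, 6↦5]  zeros at y ∈ {4}
  x = 5: [0↦6, 1↦0, 2↦1, 3↦3, 4↦0, 5↦0, 6↦4]  zeros at y ∈ {1, 4, 5}
  x = 6: [0↦1, 1↦5, 2↦5, 3↦2, 4↦4, 5↦5, 6↦6]  zeros at y ∈ ∅
Collecting zeros: affine points = {(3, 0), (4, 4), (5, 1), (5, 4), (5, 5)}.
Total count |C(F_7)_aff| = 5.


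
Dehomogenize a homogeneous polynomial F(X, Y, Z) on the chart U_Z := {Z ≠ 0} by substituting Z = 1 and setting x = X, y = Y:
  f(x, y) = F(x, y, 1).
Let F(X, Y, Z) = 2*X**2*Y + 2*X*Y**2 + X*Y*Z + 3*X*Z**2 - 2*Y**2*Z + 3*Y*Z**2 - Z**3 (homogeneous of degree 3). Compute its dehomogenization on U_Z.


f(x, y) = 2*x**2*y + 2*x*y**2 + x*y + 3*x - 2*y**2 + 3*y - 1

On U_Z we set Z = 1. Each monomial c·X^i·Y^j·Z^k in F becomes c·x^i·y^j·1^k = c·x^i·y^j.
Substituting Z = 1: F(X, Y, 1) = 2*x**2*y + 2*x*y**2 + x*y + 3*x - 2*y**2 + 3*y - 1.
Note: deg(f) ≤ deg(F) = 3; strict inequality happens when F is divisible by Z (lost terms).


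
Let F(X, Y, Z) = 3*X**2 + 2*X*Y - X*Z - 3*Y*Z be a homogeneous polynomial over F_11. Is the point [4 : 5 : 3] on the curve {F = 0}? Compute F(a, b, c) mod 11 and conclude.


F(4,5,3) ≡ 9 (mod 11); P is NOT on the curve.

Evaluate F(4, 5, 3) term-by-term (mod 11).
  3*X**2 ↦ 3·16·1·1 = 48
  2*X*Y ↦ 2·4·5·1 = 40
  -X*Z ↦ -1·4·1·3 = -12
  -3*Y*Z ↦ -3·1·5·3 = -45
Sum: F(4, 5, 3) = (48) + (40) + (-12) + (-45) = 31.
Reducing mod 11: 31 ≡ 9 (mod 11).
Since F(a, b, c) ≡ 9 ≠ 0 (mod 11), P does NOT lie on the curve.


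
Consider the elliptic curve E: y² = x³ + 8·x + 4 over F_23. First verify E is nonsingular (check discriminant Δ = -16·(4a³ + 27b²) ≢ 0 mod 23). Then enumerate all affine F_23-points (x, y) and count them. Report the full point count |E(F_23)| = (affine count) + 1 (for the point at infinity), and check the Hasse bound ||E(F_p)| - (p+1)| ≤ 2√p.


Affine points = {(0, 2), (0, 21), (1, 6), (1, 17), (3, 3), (3, 20), (4, 10), (4, 13), (5, 10), (5, 13), (7, 9), (7, 14), (9, 0), (10, 7), (10, 16), (14, 10), (14, 13), (15, 7), (15, 16), (17, 4), (17, 19), (18, 0), (19, 0), (21, 7), (21, 16), (22, 8), (22, 15)}; affine count = 27; |E(F_23)| = 28.

Discriminant check: Δ ∝ 4a³ + 27b² = 4·8³ + 27·4² = 4·512 + 27·16 ≡ 19 (mod 23). Nonzero ⇒ E is nonsingular.
For each x ∈ F_23, compute rhs = x³ + 8·x + 4 mod 23, then count y ∈ F_23 with y² ≡ rhs.
  x = 0: rhs = 4, matching y values: 2, 21 (2 points).
  x = 1: rhs = 13, matching y values: 6, 17 (2 points).
  x = 2: rhs = 5, matching y values: none (0 points).
  x = 3: rhs = 9, matching y values: 3, 20 (2 points).
  x = 4: rhs = 8, matching y values: 10, 13 (2 points).
  x = 5: rhs = 8, matching y values: 10, 13 (2 points).
  x = 6: rhs = 15, matching y values: none (0 points).
  x = 7: rhs = 12, matching y values: 9, 14 (2 points).
  x = 8: rhs = 5, matching y values: none (0 points).
  x = 9: rhs = 0, matching y values: 0 (1 points).
  x = 10: rhs = 3, matching y values: 7, 16 (2 points).
  x = 11: rhs = 20, matching y values: none (0 points).
  x = 12: rhs = 11, matching y values: none (0 points).
  x = 13: rhs = 5, matching y values: none (0 points).
  x = 14: rhs = 8, matching y values: 10, 13 (2 points).
  x = 15: rhs = 3, matching y values: 7, 16 (2 points).
  x = 16: rhs = 19, matching y values: none (0 points).
  x = 17: rhs = 16, matching y values: 4, 19 (2 points).
  x = 18: rhs = 0, matching y values: 0 (1 points).
  x = 19: rhs = 0, matching y values: 0 (1 points).
  x = 20: rhs = 22, matching y values: none (0 points).
  x = 21: rhs = 3, matching y values: 7, 16 (2 points).
  x = 22: rhs = 18, matching y values: 8, 15 (2 points).
Total affine count: 27.
Full point count |E(F_23)| = 27 + 1 = 28.
Hasse bound: |28 − (23+1)| = |4| = 4 ≤ 2√23 ≈ 9.5917 ✓.


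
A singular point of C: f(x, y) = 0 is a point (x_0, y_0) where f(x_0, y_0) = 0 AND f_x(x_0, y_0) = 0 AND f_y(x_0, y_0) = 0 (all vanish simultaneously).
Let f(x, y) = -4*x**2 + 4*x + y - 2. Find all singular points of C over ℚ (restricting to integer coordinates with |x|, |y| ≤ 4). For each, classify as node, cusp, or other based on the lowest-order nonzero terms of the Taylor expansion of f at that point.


No singular points in the scanned grid; C is smooth there.

Compute partial derivatives:
  f_x = 4 - 8*x.
  f_y = 1.
f_y = 1 is a nonzero constant, so f_y never vanishes: no point (x, y) can satisfy f = f_x = f_y = 0. In particular no (x, y) ∈ {−4, ..., 4}² is singular; the curve is smooth.


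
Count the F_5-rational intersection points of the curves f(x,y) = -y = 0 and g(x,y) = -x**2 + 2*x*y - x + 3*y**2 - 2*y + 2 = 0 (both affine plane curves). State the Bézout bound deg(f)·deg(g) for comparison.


Common zeros: {(1, 0), (3, 0)}; count = 2; Bézout bound = 2.

deg(f) = 1, deg(g) = 2, so Bézout bound = 2.
Scan x ∈ F_5. For each x, list the y ∈ F_5 with f(x, y) ≡ 0 and those with g(x, y) ≡ 0 (mod 5); the common zeros in that column are the intersection.
  x = 0: f ≡ 0 at y ∈ {0}; g ≡ 0 at y ∈ {2}; common: ∅.
  x = 1: f ≡ 0 at y ∈ {0}; g ≡ 0 at y ∈ {0}; common: {0}.
  x = 2: f ≡ 0 at y ∈ {0}; g ≡ 0 at y ∈ ∅; common: ∅.
  x = 3: f ≡ 0 at y ∈ {0}; g ≡ 0 at y ∈ {0, 2}; common: {0}.
  x = 4: f ≡ 0 at y ∈ {0}; g ≡ 0 at y ∈ ∅; common: ∅.
Collecting: common zeros = {(1, 0), (3, 0)}, so the count is 2.
Comparison with the Bézout bound: 2 ≤ 2 = deg(f)·deg(g), as expected for curves with no common component (the bound is attained).


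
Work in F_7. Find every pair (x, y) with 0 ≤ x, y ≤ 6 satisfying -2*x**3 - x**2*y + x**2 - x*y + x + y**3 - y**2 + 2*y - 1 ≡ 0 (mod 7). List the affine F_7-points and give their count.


Affine F_7-points: {(0, 2), (2, 4), (3, 4), (3, 5), (3, 6), (4, 4), (5, 2), (5, 3)}; count = 8.

For each of the 49 pairs (x, y) ∈ F_7², evaluate f(x, y) mod 7. Record the zeros.
  x = 0: [0↦6, 1↦1, 2↦0, 3↦2, 4↦6, 5↦4, 6↦2]  zeros at y ∈ {2}
  x = 1: [0↦6, 1↦6, 2↦3, 3↦3, 4↦5, 5↦1, 6↦4]  zeros at y ∈ ∅
  x = 2: [0↦3, 1↦6, 2↦6, 3↦2, 4↦0, 5↦6, 6↦5]  zeros at y ∈ {4}
  x = 3: [0↦6, 1↦3, 2↦4, 3↦1, 4↦0, 5↦0, 6↦0]  zeros at y ∈ {4, 5, 6}
  x = 4: [0↦3, 1↦6, 2↦6, 3↦2, 4↦0, 5↦6, 6↦5]  zeros at y ∈ {4}
  x = 5: [0↦3, 1↦3, 2↦0, 3↦0, 4↦2, 5↦5, 6↦1]  zeros at y ∈ {2, 3}
  x = 6: [0↦1, 1↦3, 2↦2, 3↦4, 4↦1, 5↦6, 6↦4]  zeros at y ∈ ∅
Collecting zeros: affine points = {(0, 2), (2, 4), (3, 4), (3, 5), (3, 6), (4, 4), (5, 2), (5, 3)}.
Total count |C(F_7)_aff| = 8.


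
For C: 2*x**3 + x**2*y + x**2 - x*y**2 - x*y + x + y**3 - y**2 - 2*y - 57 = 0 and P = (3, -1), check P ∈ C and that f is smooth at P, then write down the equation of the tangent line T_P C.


Tangent line at P: 55*x + 15*y - 150 = 0.

Step 1: f(3, -1) = 0, so P lies on C.
Step 2: partial derivatives
  f_x(x, y) = 6*x**2 + 2*x*y + 2*x - y**2 - y + 1, f_y(x, y) = x**2 - 2*x*y - x + 3*y**2 - 2*y - 2.
  f_x(P) = 55, f_y(P) = 15 (gradient nonzero, so P is smooth).
Step 3: tangent line at P: 55·(x − 3) + 15·(y − -1) = 0.
Expanding: 55*x + 15*y - 150 = 0.


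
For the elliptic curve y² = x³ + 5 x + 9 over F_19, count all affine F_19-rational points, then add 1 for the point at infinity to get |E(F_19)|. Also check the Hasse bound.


Affine points = {(0, 3), (0, 16), (4, 6), (4, 13), (5, 8), (5, 11), (7, 8), (7, 11), (9, 2), (9, 17), (12, 7), (12, 12), (14, 7), (14, 12), (15, 1), (15, 18), (16, 9), (16, 10)}; affine count = 18; |E(F_19)| = 19.

Discriminant check: Δ ∝ 4a³ + 27b² = 4·5³ + 27·9² = 4·125 + 27·81 ≡ 8 (mod 19). Nonzero ⇒ E is nonsingular.
For each x ∈ F_19, compute rhs = x³ + 5·x + 9 mod 19, then count y ∈ F_19 with y² ≡ rhs.
  x = 0: rhs = 9, matching y values: 3, 16 (2 points).
  x = 1: rhs = 15, matching y values: none (0 points).
  x = 2: rhs = 8, matching y values: none (0 points).
  x = 3: rhs = 13, matching y values: none (0 points).
  x = 4: rhs = 17, matching y values: 6, 13 (2 points).
  x = 5: rhs = 7, matching y values: 8, 11 (2 points).
  x = 6: rhs = 8, matching y values: none (0 points).
  x = 7: rhs = 7, matching y values: 8, 11 (2 points).
  x = 8: rhs = 10, matching y values: none (0 points).
  x = 9: rhs = 4, matching y values: 2, 17 (2 points).
  x = 10: rhs = 14, matching y values: none (0 points).
  x = 11: rhs = 8, matching y values: none (0 points).
  x = 12: rhs = 11, matching y values: 7, 12 (2 points).
  x = 13: rhs = 10, matching y values: none (0 points).
  x = 14: rhs = 11, matching y values: 7, 12 (2 points).
  x = 15: rhs = 1, matching y values: 1, 18 (2 points).
  x = 16: rhs = 5, matching y values: 9, 10 (2 points).
  x = 17: rhs = 10, matching y values: none (0 points).
  x = 18: rhs = 3, matching y values: none (0 points).
Total affine count: 18.
Full point count |E(F_19)| = 18 + 1 = 19.
Hasse bound: |19 − (19+1)| = |-1| = 1 ≤ 2√19 ≈ 8.7178 ✓.


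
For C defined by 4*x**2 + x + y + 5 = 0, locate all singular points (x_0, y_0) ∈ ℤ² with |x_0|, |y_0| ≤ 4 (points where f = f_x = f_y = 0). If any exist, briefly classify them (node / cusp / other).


No singular points in the scanned grid; C is smooth there.

Compute partial derivatives:
  f_x = 8*x + 1.
  f_y = 1.
f_y = 1 is a nonzero constant, so f_y never vanishes: no point (x, y) can satisfy f = f_x = f_y = 0. In particular no (x, y) ∈ {−4, ..., 4}² is singular; the curve is smooth.


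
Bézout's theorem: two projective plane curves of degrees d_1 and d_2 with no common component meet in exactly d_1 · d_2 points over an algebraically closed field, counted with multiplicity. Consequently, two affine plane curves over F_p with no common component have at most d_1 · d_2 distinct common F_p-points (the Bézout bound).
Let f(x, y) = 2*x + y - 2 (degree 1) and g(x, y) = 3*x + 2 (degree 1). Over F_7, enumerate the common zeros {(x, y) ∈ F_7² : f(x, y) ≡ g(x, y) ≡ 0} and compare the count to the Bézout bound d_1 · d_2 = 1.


Common zeros: {(4, 1)}; count = 1; Bézout bound = 1.

deg(f) = 1, deg(g) = 1, so Bézout bound = 1.
Scan x ∈ F_7. For each x, list the y ∈ F_7 with f(x, y) ≡ 0 and those with g(x, y) ≡ 0 (mod 7); the common zeros in that column are the intersection.
  x = 0: f ≡ 0 at y ∈ {2}; g ≡ 0 at y ∈ ∅; common: ∅.
  x = 1: f ≡ 0 at y ∈ {0}; g ≡ 0 at y ∈ ∅; common: ∅.
  x = 2: f ≡ 0 at y ∈ {5}; g ≡ 0 at y ∈ ∅; common: ∅.
  x = 3: f ≡ 0 at y ∈ {3}; g ≡ 0 at y ∈ ∅; common: ∅.
  x = 4: f ≡ 0 at y ∈ {1}; g ≡ 0 at y ∈ {0, 1, 2, 3, 4, 5, 6}; common: {1}.
  x = 5: f ≡ 0 at y ∈ {6}; g ≡ 0 at y ∈ ∅; common: ∅.
  x = 6: f ≡ 0 at y ∈ {4}; g ≡ 0 at y ∈ ∅; common: ∅.
Collecting: common zeros = {(4, 1)}, so the count is 1.
Comparison with the Bézout bound: 1 ≤ 1 = deg(f)·deg(g), as expected for curves with no common component (the bound is attained).


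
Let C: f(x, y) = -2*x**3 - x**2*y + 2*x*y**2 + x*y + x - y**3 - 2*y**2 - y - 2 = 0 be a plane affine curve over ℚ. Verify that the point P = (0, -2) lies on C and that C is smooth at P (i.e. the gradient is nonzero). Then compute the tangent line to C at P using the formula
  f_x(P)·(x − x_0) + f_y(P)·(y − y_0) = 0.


Tangent line at P: 7*x - 5*y - 10 = 0.

Step 1: f(0, -2) = 0, so P lies on C.
Step 2: partial derivatives
  f_x(x, y) = -6*x**2 - 2*x*y + 2*y**2 + y + 1, f_y(x, y) = -x**2 + 4*x*y + x - 3*y**2 - 4*y - 1.
  f_x(P) = 7, f_y(P) = -5 (gradient nonzero, so P is smooth).
Step 3: tangent line at P: 7·(x − 0) + -5·(y − -2) = 0.
Expanding: 7*x - 5*y - 10 = 0.


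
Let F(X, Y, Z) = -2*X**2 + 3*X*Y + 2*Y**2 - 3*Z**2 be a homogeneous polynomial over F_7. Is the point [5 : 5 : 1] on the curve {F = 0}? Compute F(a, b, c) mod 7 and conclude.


F(5,5,1) ≡ 2 (mod 7); P is NOT on the curve.

Evaluate F(5, 5, 1) term-by-term (mod 7).
  -2*X**2 ↦ -2·25·1·1 = -50
  3*X*Y ↦ 3·5·5·1 = 75
  2*Y**2 ↦ 2·1·25·1 = 50
  -3*Z**2 ↦ -3·1·1·1 = -3
Sum: F(5, 5, 1) = (-50) + (75) + (50) + (-3) = 72.
Reducing mod 7: 72 ≡ 2 (mod 7).
Since F(a, b, c) ≡ 2 ≠ 0 (mod 7), P does NOT lie on the curve.


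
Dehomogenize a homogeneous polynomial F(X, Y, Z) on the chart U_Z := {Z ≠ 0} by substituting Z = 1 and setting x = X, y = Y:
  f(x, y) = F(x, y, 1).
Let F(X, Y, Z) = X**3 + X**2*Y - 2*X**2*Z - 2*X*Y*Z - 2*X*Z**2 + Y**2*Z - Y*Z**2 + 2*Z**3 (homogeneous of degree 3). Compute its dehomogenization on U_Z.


f(x, y) = x**3 + x**2*y - 2*x**2 - 2*x*y - 2*x + y**2 - y + 2

On U_Z we set Z = 1. Each monomial c·X^i·Y^j·Z^k in F becomes c·x^i·y^j·1^k = c·x^i·y^j.
Substituting Z = 1: F(X, Y, 1) = x**3 + x**2*y - 2*x**2 - 2*x*y - 2*x + y**2 - y + 2.
Note: deg(f) ≤ deg(F) = 3; strict inequality happens when F is divisible by Z (lost terms).
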